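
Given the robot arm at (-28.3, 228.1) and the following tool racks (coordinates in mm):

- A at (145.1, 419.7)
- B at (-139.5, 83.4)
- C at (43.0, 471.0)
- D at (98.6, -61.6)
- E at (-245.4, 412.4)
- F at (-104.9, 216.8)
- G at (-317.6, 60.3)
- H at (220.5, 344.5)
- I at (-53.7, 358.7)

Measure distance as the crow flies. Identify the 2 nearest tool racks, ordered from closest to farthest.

F, I

Distances from (-28.3, 228.1):
A: √((173.4)² + (191.6)²) = √(30067.560 + 36710.560) = 258.4 mm
B: √((-111.2)² + (-144.7)²) = √(12365.440 + 20938.090) = 182.5 mm
C: √((71.3)² + (242.9)²) = √(5083.690 + 59000.410) = 253.1 mm
D: √((126.9)² + (-289.7)²) = √(16103.610 + 83926.090) = 316.3 mm
E: √((-217.1)² + (184.3)²) = √(47132.410 + 33966.490) = 284.8 mm
F: √((-76.6)² + (-11.3)²) = √(5867.560 + 127.690) = 77.4 mm
G: √((-289.3)² + (-167.8)²) = √(83694.490 + 28156.840) = 334.4 mm
H: √((248.8)² + (116.4)²) = √(61901.440 + 13548.960) = 274.7 mm
I: √((-25.4)² + (130.6)²) = √(645.160 + 17056.360) = 133.0 mm
Sorted: F (77.4 mm) < I (133.0 mm) < B (182.5 mm) < C (253.1 mm) < …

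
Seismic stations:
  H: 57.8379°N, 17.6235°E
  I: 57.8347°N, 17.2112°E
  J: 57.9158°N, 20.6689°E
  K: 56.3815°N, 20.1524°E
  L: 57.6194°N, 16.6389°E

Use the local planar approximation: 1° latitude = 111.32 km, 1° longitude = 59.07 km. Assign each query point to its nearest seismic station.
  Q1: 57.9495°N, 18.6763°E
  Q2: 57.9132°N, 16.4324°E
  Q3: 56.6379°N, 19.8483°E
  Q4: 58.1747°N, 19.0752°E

Q1→H; Q2→L; Q3→K; Q4→H

Q1 at 57.9495°N, 18.6763°E:
  H: 63.4176 km
  I: 87.4819 km
  J: 117.7627 km
  K: 195.1161 km
  L: 125.8342 km
  → nearest: H (63.4176 km)
Q2 at 57.9132°N, 16.4324°E:
  H: 70.8559 km
  I: 46.8263 km
  J: 250.2502 km
  K: 278.1351 km
  L: 34.9065 km
  → nearest: L (34.9065 km)
Q3 at 56.6379°N, 19.8483°E:
  H: 187.3916 km
  I: 204.9757 km
  J: 150.2875 km
  K: 33.7246 km
  L: 218.8108 km
  → nearest: K (33.7246 km)
Q4 at 58.1747°N, 19.0752°E:
  H: 93.5900 km
  I: 116.4301 km
  J: 98.4528 km
  K: 209.5151 km
  L: 156.6268 km
  → nearest: H (93.5900 km)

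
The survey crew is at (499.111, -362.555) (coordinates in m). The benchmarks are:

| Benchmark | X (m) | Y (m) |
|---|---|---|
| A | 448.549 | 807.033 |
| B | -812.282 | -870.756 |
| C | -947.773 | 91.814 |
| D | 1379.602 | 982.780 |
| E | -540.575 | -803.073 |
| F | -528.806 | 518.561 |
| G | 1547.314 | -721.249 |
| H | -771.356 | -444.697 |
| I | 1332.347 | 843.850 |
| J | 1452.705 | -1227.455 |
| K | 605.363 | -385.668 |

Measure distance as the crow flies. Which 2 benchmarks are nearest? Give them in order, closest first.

K, G

Distances from (499.111, -362.555):
A: √((-50.562)² + (1169.588)²) = √(2556.51584 + 1367936.08974) = 1170.680 m
B: √((-1311.393)² + (-508.201)²) = √(1719751.60045 + 258268.25640) = 1406.421 m
C: √((-1446.884)² + (454.369)²) = √(2093473.30946 + 206451.18816) = 1516.550 m
D: √((880.491)² + (1345.335)²) = √(775264.40108 + 1809926.26223) = 1607.853 m
E: √((-1039.686)² + (-440.518)²) = √(1080946.97860 + 194056.10832) = 1129.160 m
F: √((-1027.917)² + (881.116)²) = √(1056613.35889 + 776365.40546) = 1353.875 m
G: √((1048.203)² + (-358.694)²) = √(1098729.52921 + 128661.38564) = 1107.877 m
H: √((-1270.467)² + (-82.142)²) = √(1614086.39809 + 6747.30816) = 1273.120 m
I: √((833.236)² + (1206.405)²) = √(694282.23170 + 1455413.02402) = 1466.184 m
J: √((953.594)² + (-864.900)²) = √(909341.51684 + 748052.01000) = 1287.398 m
K: √((106.252)² + (-23.113)²) = √(11289.48750 + 534.21077) = 108.737 m
Sorted: K (108.737 m) < G (1107.877 m) < E (1129.160 m) < A (1170.680 m) < …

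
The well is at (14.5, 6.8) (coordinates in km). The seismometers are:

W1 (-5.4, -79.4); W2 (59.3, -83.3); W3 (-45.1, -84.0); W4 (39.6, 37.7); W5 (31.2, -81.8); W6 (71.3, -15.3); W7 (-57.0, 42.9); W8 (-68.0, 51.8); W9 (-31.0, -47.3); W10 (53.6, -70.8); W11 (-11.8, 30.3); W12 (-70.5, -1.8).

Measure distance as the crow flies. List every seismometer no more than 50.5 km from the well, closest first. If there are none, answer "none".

W11, W4

Distances from (14.5, 6.8):
W1: √((-19.9)² + (-86.2)²) = √(396.010 + 7430.440) = 88.5 km
W2: √((44.8)² + (-90.1)²) = √(2007.040 + 8118.010) = 100.6 km
W3: √((-59.6)² + (-90.8)²) = √(3552.160 + 8244.640) = 108.6 km
W4: √((25.1)² + (30.9)²) = √(630.010 + 954.810) = 39.8 km
W5: √((16.7)² + (-88.6)²) = √(278.890 + 7849.960) = 90.2 km
W6: √((56.8)² + (-22.1)²) = √(3226.240 + 488.410) = 60.9 km
W7: √((-71.5)² + (36.1)²) = √(5112.250 + 1303.210) = 80.1 km
W8: √((-82.5)² + (45.0)²) = √(6806.250 + 2025.000) = 94.0 km
W9: √((-45.5)² + (-54.1)²) = √(2070.250 + 2926.810) = 70.7 km
W10: √((39.1)² + (-77.6)²) = √(1528.810 + 6021.760) = 86.9 km
W11: √((-26.3)² + (23.5)²) = √(691.690 + 552.250) = 35.3 km
W12: √((-85.0)² + (-8.6)²) = √(7225.000 + 73.960) = 85.4 km
Threshold 50.5 km: W11 (35.3 km), W4 (39.8 km) are within range.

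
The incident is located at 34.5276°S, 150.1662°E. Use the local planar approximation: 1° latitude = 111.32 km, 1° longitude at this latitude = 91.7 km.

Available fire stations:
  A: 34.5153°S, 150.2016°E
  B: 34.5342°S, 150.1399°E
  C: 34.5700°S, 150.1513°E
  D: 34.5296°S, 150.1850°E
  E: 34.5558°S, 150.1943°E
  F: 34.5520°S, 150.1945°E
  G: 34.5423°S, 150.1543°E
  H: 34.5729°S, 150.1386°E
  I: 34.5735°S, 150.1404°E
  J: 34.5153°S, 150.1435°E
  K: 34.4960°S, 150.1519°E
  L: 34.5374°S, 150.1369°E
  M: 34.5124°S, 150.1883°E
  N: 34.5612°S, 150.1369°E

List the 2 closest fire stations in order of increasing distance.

Distances from 34.5276°S, 150.1662°E:
A: √((0.0123·111.32)² + (0.0354·91.7)²) = √(1.874807 + 10.537685) = 3.5231 km
B: √((-0.0066·111.32)² + (-0.0263·91.7)²) = √(0.539802 + 5.816345) = 2.5211 km
C: √((-0.0424·111.32)² + (-0.0149·91.7)²) = √(22.278098 + 1.866858) = 4.9138 km
D: √((-0.0020·111.32)² + (0.0188·91.7)²) = √(0.049569 + 2.972038) = 1.7383 km
E: √((-0.0282·111.32)² + (0.0281·91.7)²) = √(9.854727 + 6.639744) = 4.0613 km
F: √((-0.0244·111.32)² + (0.0283·91.7)²) = √(7.377786 + 6.734596) = 3.7566 km
G: √((-0.0147·111.32)² + (-0.0119·91.7)²) = √(2.677818 + 1.190783) = 1.9669 km
H: √((-0.0453·111.32)² + (-0.0276·91.7)²) = √(25.429791 + 6.405556) = 5.6423 km
I: √((-0.0459·111.32)² + (-0.0258·91.7)²) = √(26.107890 + 5.597294) = 5.6307 km
J: √((0.0123·111.32)² + (-0.0227·91.7)²) = √(1.874807 + 4.333017) = 2.4916 km
K: √((0.0316·111.32)² + (-0.0143·91.7)²) = √(12.374298 + 1.719534) = 3.7542 km
L: √((-0.0098·111.32)² + (-0.0293·91.7)²) = √(1.190141 + 7.218948) = 2.8998 km
M: √((0.0152·111.32)² + (0.0221·91.7)²) = √(2.863081 + 4.106986) = 2.6401 km
N: √((-0.0336·111.32)² + (-0.0293·91.7)²) = √(13.990233 + 7.218948) = 4.6053 km
Sorted: D (1.7383 km) < G (1.9669 km) < J (2.4916 km) < B (2.5211 km) < …

D, G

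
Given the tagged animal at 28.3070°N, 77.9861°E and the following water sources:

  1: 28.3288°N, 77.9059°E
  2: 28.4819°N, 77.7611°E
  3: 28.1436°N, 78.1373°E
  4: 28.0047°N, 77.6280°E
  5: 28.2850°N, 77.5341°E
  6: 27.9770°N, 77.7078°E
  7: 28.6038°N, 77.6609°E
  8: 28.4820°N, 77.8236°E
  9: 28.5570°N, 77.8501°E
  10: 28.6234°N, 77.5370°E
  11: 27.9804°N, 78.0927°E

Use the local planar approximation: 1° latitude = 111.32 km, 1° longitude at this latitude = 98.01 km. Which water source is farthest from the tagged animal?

10

Distances from 28.3070°N, 77.9861°E:
1: √((0.0218·111.32)² + (-0.0802·98.01)²) = √(5.889242 + 61.785920) = 8.2265 km
2: √((0.1749·111.32)² + (-0.2250·98.01)²) = √(379.075760 + 486.301730) = 29.4173 km
3: √((-0.1634·111.32)² + (0.1512·98.01)²) = √(330.864750 + 219.606080) = 23.4621 km
4: √((-0.3023·111.32)² + (-0.3581·98.01)²) = √(1132.459527 + 1231.826153) = 48.6239 km
5: √((-0.0220·111.32)² + (-0.4520·98.01)²) = √(5.997797 + 1962.536072) = 44.3682 km
6: √((-0.3300·111.32)² + (-0.2783·98.01)²) = √(1349.504307 + 743.990159) = 45.7547 km
7: √((0.2968·111.32)² + (-0.3252·98.01)²) = √(1091.626798 + 1015.878695) = 45.9076 km
8: √((0.1750·111.32)² + (-0.1625·98.01)²) = √(379.509361 + 253.657384) = 25.1628 km
9: √((0.2500·111.32)² + (-0.1360·98.01)²) = √(774.508900 + 177.671838) = 30.8574 km
10: √((0.3164·111.32)² + (-0.4491·98.01)²) = √(1240.564488 + 1937.433873) = 56.3737 km
11: √((-0.3266·111.32)² + (0.1066·98.01)²) = √(1321.839593 + 109.157904) = 37.8285 km
Maximum: 10 at 56.3737 km.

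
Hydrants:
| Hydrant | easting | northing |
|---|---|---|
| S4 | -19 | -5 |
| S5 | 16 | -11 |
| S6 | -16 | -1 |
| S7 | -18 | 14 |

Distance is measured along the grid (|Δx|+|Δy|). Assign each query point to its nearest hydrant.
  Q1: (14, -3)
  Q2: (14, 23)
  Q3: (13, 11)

Q1→S5; Q2→S5; Q3→S5

Q1 at (14, -3):
  S4: 35
  S5: 10
  S6: 32
  S7: 49
  → nearest: S5 (10)
Q2 at (14, 23):
  S4: 61
  S5: 36
  S6: 54
  S7: 41
  → nearest: S5 (36)
Q3 at (13, 11):
  S4: 48
  S5: 25
  S6: 41
  S7: 34
  → nearest: S5 (25)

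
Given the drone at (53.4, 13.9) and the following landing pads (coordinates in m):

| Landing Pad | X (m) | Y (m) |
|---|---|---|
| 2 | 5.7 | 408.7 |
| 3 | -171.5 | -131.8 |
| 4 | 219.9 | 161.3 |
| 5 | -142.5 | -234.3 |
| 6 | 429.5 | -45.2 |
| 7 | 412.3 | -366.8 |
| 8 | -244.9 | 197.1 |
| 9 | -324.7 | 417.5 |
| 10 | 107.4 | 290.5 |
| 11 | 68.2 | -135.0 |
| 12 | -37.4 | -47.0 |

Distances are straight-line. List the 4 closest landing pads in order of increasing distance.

12, 11, 4, 3

Distances from (53.4, 13.9):
2: √((-47.7)² + (394.8)²) = √(2275.290 + 155867.040) = 397.7 m
3: √((-224.9)² + (-145.7)²) = √(50580.010 + 21228.490) = 268.0 m
4: √((166.5)² + (147.4)²) = √(27722.250 + 21726.760) = 222.4 m
5: √((-195.9)² + (-248.2)²) = √(38376.810 + 61603.240) = 316.2 m
6: √((376.1)² + (-59.1)²) = √(141451.210 + 3492.810) = 380.7 m
7: √((358.9)² + (-380.7)²) = √(128809.210 + 144932.490) = 523.2 m
8: √((-298.3)² + (183.2)²) = √(88982.890 + 33562.240) = 350.1 m
9: √((-378.1)² + (403.6)²) = √(142959.610 + 162892.960) = 553.0 m
10: √((54.0)² + (276.6)²) = √(2916.000 + 76507.560) = 281.8 m
11: √((14.8)² + (-148.9)²) = √(219.040 + 22171.210) = 149.6 m
12: √((-90.8)² + (-60.9)²) = √(8244.640 + 3708.810) = 109.3 m
Sorted: 12 (109.3 m) < 11 (149.6 m) < 4 (222.4 m) < 3 (268.0 m) < 10 (281.8 m) < 5 (316.2 m) < …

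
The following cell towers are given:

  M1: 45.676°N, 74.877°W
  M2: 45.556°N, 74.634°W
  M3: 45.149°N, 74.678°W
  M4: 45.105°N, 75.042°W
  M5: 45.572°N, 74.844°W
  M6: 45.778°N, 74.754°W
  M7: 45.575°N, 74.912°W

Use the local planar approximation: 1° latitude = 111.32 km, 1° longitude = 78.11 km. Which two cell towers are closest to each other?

Pairwise distances:
M5–M7: 5.322 km
M1–M7: 11.571 km
M1–M5: 11.861 km
M1–M6: 14.874 km
M2–M5: 16.500 km
M2–M7: 21.817 km
M1–M2: 23.210 km
M5–M6: 23.985 km
M6–M7: 25.748 km
M2–M6: 26.431 km
M3–M4: 28.851 km
M2–M3: 45.437 km
M3–M5: 48.841 km
M3–M7: 50.823 km
M4–M7: 53.297 km
M4–M5: 54.238 km
M2–M4: 59.466 km
M1–M3: 60.690 km
M1–M4: 64.857 km
M3–M6: 70.271 km
M4–M6: 78.223 km
Closest pair: M5–M7 at 5.322 km.

M5 and M7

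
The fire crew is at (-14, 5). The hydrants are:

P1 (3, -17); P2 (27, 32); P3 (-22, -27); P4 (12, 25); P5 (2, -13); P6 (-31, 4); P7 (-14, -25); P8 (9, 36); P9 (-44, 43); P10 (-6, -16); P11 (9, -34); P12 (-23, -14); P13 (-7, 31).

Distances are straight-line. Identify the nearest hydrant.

P6

Distances from (-14, 5):
P1: √((17)² + (-22)²) = √(289.000 + 484.000) = 27.8
P2: √((41)² + (27)²) = √(1681.000 + 729.000) = 49.1
P3: √((-8)² + (-32)²) = √(64.000 + 1024.000) = 33.0
P4: √((26)² + (20)²) = √(676.000 + 400.000) = 32.8
P5: √((16)² + (-18)²) = √(256.000 + 324.000) = 24.1
P6: √((-17)² + (-1)²) = √(289.000 + 1.000) = 17.0
P7: √((0)² + (-30)²) = √(0.000 + 900.000) = 30.0
P8: √((23)² + (31)²) = √(529.000 + 961.000) = 38.6
P9: √((-30)² + (38)²) = √(900.000 + 1444.000) = 48.4
P10: √((8)² + (-21)²) = √(64.000 + 441.000) = 22.5
P11: √((23)² + (-39)²) = √(529.000 + 1521.000) = 45.3
P12: √((-9)² + (-19)²) = √(81.000 + 361.000) = 21.0
P13: √((7)² + (26)²) = √(49.000 + 676.000) = 26.9
Minimum: P6 at 17.0.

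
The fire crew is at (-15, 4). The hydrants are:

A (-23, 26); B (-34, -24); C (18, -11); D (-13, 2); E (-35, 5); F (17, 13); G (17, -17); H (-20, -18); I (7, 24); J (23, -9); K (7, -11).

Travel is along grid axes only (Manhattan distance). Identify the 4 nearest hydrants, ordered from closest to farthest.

D, E, H, A

Distances from (-15, 4):
A: 30
B: 47
C: 48
D: 4
E: 21
F: 41
G: 53
H: 27
I: 42
J: 51
K: 37
Sorted: D (4) < E (21) < H (27) < A (30) < K (37) < F (41) < …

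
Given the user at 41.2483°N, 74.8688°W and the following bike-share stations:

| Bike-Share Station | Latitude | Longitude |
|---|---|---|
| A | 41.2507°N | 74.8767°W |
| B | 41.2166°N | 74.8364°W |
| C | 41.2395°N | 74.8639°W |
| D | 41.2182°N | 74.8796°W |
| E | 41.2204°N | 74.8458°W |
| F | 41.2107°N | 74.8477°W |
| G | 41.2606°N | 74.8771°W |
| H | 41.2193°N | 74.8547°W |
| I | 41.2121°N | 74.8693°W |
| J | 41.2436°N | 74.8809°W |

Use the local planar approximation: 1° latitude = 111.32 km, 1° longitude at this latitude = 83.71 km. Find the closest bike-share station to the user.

A

Distances from 41.2483°N, 74.8688°W:
A: 0.7132 km
B: 4.4507 km
C: 1.0620 km
D: 3.4706 km
E: 3.6542 km
F: 4.5430 km
G: 1.5354 km
H: 3.4373 km
I: 4.0300 km
J: 1.1400 km
Minimum: A at 0.7132 km.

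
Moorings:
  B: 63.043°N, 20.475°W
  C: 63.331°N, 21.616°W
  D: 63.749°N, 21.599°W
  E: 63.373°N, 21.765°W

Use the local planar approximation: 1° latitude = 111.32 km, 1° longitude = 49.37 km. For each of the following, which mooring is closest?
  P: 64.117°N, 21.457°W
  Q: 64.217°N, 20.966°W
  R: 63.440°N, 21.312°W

P at 64.117°N, 21.457°W:
  B: √((-1.074·111.32)² + (0.982·49.37)²) = √(14294.03885 + 2350.44033) = 129.013 km
  C: √((-0.786·111.32)² + (-0.159·49.37)²) = √(7655.81601 + 61.61983) = 87.849 km
  D: √((-0.368·111.32)² + (-0.142·49.37)²) = √(1678.19349 + 49.14767) = 41.561 km
  E: √((-0.744·111.32)² + (-0.308·49.37)²) = √(6859.49694 + 231.22122) = 84.206 km
  → nearest: D (41.561 km)
Q at 64.217°N, 20.966°W:
  B: √((-1.174·111.32)² + (0.491·49.37)²) = √(17079.79246 + 587.61008) = 132.919 km
  C: √((-0.886·111.32)² + (-0.650·49.37)²) = √(9727.78222 + 1029.80019) = 103.719 km
  D: √((-0.468·111.32)² + (-0.633·49.37)²) = √(2714.17660 + 976.63813) = 60.752 km
  E: √((-0.844·111.32)² + (-0.799·49.37)²) = √(8827.36915 + 1556.03662) = 101.899 km
  → nearest: D (60.752 km)
R at 63.440°N, 21.312°W:
  B: √((-0.397·111.32)² + (0.837·49.37)²) = √(1953.11317 + 1707.56471) = 60.504 km
  C: √((-0.109·111.32)² + (-0.304·49.37)²) = √(147.23104 + 225.25447) = 19.300 km
  D: √((0.309·111.32)² + (-0.287·49.37)²) = √(1183.21415 + 200.76595) = 37.202 km
  E: √((-0.067·111.32)² + (-0.453·49.37)²) = √(55.62833 + 500.17578) = 23.575 km
  → nearest: C (19.300 km)

P→D; Q→D; R→C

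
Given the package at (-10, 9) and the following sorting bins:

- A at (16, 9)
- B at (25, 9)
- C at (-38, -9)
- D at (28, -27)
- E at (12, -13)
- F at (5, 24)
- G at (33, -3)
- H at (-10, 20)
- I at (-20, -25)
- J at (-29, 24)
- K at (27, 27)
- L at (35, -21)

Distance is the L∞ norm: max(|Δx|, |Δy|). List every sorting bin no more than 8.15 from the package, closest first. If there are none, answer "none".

none

Distances from (-10, 9):
A: max(|26|, |0|) = 26
B: max(|35|, |0|) = 35
C: max(|-28|, |-18|) = 28
D: max(|38|, |-36|) = 38
E: max(|22|, |-22|) = 22
F: max(|15|, |15|) = 15
G: max(|43|, |-12|) = 43
H: max(|0|, |11|) = 11
I: max(|-10|, |-34|) = 34
J: max(|-19|, |15|) = 19
K: max(|37|, |18|) = 37
L: max(|45|, |-30|) = 45
Threshold 8.15: none within range.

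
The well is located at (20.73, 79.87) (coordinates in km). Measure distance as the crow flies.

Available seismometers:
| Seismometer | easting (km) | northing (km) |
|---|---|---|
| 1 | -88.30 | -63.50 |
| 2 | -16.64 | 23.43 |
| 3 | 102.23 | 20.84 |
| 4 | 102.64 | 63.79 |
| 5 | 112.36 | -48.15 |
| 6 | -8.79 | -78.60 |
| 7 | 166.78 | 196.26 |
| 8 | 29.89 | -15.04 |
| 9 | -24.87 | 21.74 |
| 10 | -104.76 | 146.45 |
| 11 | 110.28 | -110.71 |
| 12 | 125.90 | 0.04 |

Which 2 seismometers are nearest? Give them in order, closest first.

Distances from (20.73, 79.87):
1: √((-109.03)² + (-143.37)²) = √(11887.5409 + 20554.9569) = 180.12 km
2: √((-37.37)² + (-56.44)²) = √(1396.5169 + 3185.4736) = 67.69 km
3: √((81.50)² + (-59.03)²) = √(6642.2500 + 3484.5409) = 100.63 km
4: √((81.91)² + (-16.08)²) = √(6709.2481 + 258.5664) = 83.47 km
5: √((91.63)² + (-128.02)²) = √(8396.0569 + 16389.1204) = 157.43 km
6: √((-29.52)² + (-158.47)²) = √(871.4304 + 25112.7409) = 161.20 km
7: √((146.05)² + (116.39)²) = √(21330.6025 + 13546.6321) = 186.75 km
8: √((9.16)² + (-94.91)²) = √(83.9056 + 9007.9081) = 95.35 km
9: √((-45.60)² + (-58.13)²) = √(2079.3600 + 3379.0969) = 73.88 km
10: √((-125.49)² + (66.58)²) = √(15747.7401 + 4432.8964) = 142.06 km
11: √((89.55)² + (-190.58)²) = √(8019.2025 + 36320.7364) = 210.57 km
12: √((105.17)² + (-79.83)²) = √(11060.7289 + 6372.8289) = 132.04 km
Sorted: 2 (67.69 km) < 9 (73.88 km) < 4 (83.47 km) < 8 (95.35 km) < …

2, 9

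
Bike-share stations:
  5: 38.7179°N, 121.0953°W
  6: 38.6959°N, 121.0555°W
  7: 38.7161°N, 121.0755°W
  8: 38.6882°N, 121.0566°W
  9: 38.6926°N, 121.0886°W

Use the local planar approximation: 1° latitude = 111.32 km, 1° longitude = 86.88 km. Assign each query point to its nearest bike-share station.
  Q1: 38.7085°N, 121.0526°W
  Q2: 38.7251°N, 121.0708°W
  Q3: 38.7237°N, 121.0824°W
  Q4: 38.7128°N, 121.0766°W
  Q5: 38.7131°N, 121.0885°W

Q1→6; Q2→7; Q3→7; Q4→7; Q5→5

Q1 at 38.7085°N, 121.0526°W:
  5: √((0.0094·111.32)² + (-0.0427·86.88)²) = √(1.094970 + 13.762438) = 3.8545 km
  6: √((-0.0126·111.32)² + (-0.0029·86.88)²) = √(1.967377 + 0.063480) = 1.4251 km
  7: √((0.0076·111.32)² + (-0.0229·86.88)²) = √(0.715770 + 3.958317) = 2.1620 km
  8: √((-0.0203·111.32)² + (-0.0040·86.88)²) = √(5.106678 + 0.120770) = 2.2864 km
  9: √((-0.0159·111.32)² + (-0.0360·86.88)²) = √(3.132858 + 9.782382) = 3.5938 km
  → nearest: 6 (1.4251 km)
Q2 at 38.7251°N, 121.0708°W:
  5: √((-0.0072·111.32)² + (-0.0245·86.88)²) = √(0.642409 + 4.530768) = 2.2745 km
  6: √((-0.0292·111.32)² + (0.0153·86.88)²) = √(10.566036 + 1.766943) = 3.5118 km
  7: √((-0.0090·111.32)² + (-0.0047·86.88)²) = √(1.003764 + 0.166738) = 1.0819 km
  8: √((-0.0369·111.32)² + (0.0142·86.88)²) = √(16.873265 + 1.522006) = 4.2890 km
  9: √((-0.0325·111.32)² + (-0.0178·86.88)²) = √(13.089200 + 2.391551) = 3.9346 km
  → nearest: 7 (1.0819 km)
Q3 at 38.7237°N, 121.0824°W:
  5: √((-0.0058·111.32)² + (-0.0129·86.88)²) = √(0.416872 + 1.256085) = 1.2934 km
  6: √((-0.0278·111.32)² + (0.0269·86.88)²) = √(9.577143 + 5.461906) = 3.8780 km
  7: √((-0.0076·111.32)² + (0.0069·86.88)²) = √(0.715770 + 0.359367) = 1.0369 km
  8: √((-0.0355·111.32)² + (0.0258·86.88)²) = √(15.617197 + 5.024340) = 4.5433 km
  9: √((-0.0311·111.32)² + (-0.0062·86.88)²) = √(11.985804 + 0.290150) = 3.5037 km
  → nearest: 7 (1.0369 km)
Q4 at 38.7128°N, 121.0766°W:
  5: √((0.0051·111.32)² + (-0.0187·86.88)²) = √(0.322320 + 2.639507) = 1.7210 km
  6: √((-0.0169·111.32)² + (0.0211·86.88)²) = √(3.539320 + 3.360505) = 2.6268 km
  7: √((0.0033·111.32)² + (0.0011·86.88)²) = √(0.134950 + 0.009133) = 0.3796 km
  8: √((-0.0246·111.32)² + (0.0200·86.88)²) = √(7.499229 + 3.019254) = 3.2432 km
  9: √((-0.0202·111.32)² + (-0.0120·86.88)²) = √(5.056490 + 1.086931) = 2.4786 km
  → nearest: 7 (0.3796 km)
Q5 at 38.7131°N, 121.0885°W:
  5: √((0.0048·111.32)² + (-0.0068·86.88)²) = √(0.285515 + 0.349026) = 0.7966 km
  6: √((-0.0172·111.32)² + (0.0330·86.88)²) = √(3.666091 + 8.219918) = 3.4476 km
  7: √((0.0030·111.32)² + (0.0130·86.88)²) = √(0.111529 + 1.275635) = 1.1778 km
  8: √((-0.0249·111.32)² + (0.0319·86.88)²) = √(7.683252 + 7.681057) = 3.9197 km
  9: √((-0.0205·111.32)² + (-0.0001·86.88)²) = √(5.207798 + 0.000075) = 2.2821 km
  → nearest: 5 (0.7966 km)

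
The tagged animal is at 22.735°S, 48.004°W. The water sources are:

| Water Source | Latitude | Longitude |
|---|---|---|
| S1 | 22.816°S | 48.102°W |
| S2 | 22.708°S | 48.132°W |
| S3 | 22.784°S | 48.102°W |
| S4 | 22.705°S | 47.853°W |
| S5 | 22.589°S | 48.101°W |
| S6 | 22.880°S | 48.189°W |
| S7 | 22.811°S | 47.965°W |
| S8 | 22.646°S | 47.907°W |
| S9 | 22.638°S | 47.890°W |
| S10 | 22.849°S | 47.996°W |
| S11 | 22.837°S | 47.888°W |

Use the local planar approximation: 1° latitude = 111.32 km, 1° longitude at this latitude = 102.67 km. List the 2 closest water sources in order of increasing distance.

S7, S3

Distances from 22.735°S, 48.004°W:
S1: √((-0.081·111.32)² + (-0.098·102.67)²) = √(81.30485 + 101.23700) = 13.511 km
S2: √((0.027·111.32)² + (-0.128·102.67)²) = √(9.03387 + 172.70586) = 13.481 km
S3: √((-0.049·111.32)² + (-0.098·102.67)²) = √(29.75353 + 101.23700) = 11.445 km
S4: √((0.030·111.32)² + (0.151·102.67)²) = √(11.15293 + 240.34828) = 15.859 km
S5: √((0.146·111.32)² + (-0.097·102.67)²) = √(264.15091 + 99.18148) = 19.061 km
S6: √((-0.145·111.32)² + (-0.185·102.67)²) = √(260.54479 + 360.77014) = 24.926 km
S7: √((-0.076·111.32)² + (0.039·102.67)²) = √(71.57701 + 16.03306) = 9.360 km
S8: √((0.089·111.32)² + (0.097·102.67)²) = √(98.15816 + 99.18148) = 14.048 km
S9: √((0.097·111.32)² + (0.114·102.67)²) = √(116.59767 + 136.99251) = 15.925 km
S10: √((-0.114·111.32)² + (0.008·102.67)²) = √(161.04828 + 0.67463) = 12.717 km
S11: √((-0.102·111.32)² + (0.116·102.67)²) = √(128.92785 + 141.84143) = 16.455 km
Sorted: S7 (9.360 km) < S3 (11.445 km) < S10 (12.717 km) < S2 (13.481 km) < …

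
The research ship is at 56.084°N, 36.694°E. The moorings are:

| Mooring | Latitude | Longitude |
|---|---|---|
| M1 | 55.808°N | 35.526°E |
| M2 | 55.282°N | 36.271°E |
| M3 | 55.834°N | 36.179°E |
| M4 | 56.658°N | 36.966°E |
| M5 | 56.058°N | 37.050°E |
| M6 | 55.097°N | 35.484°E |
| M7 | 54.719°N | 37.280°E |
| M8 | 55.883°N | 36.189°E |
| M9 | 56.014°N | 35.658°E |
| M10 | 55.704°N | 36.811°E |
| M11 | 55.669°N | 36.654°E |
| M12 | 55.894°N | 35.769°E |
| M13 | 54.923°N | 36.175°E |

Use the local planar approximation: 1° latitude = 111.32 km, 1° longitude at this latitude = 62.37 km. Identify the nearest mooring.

Distances from 56.084°N, 36.694°E:
M1: √((-0.276·111.32)² + (-1.168·62.37)²) = √(943.98384 + 5306.85442) = 79.062 km
M2: √((-0.802·111.32)² + (-0.423·62.37)²) = √(7970.67556 + 696.03683) = 93.095 km
M3: √((-0.250·111.32)² + (-0.515·62.37)²) = √(774.50890 + 1031.72973) = 42.500 km
M4: √((0.574·111.32)² + (0.272·62.37)²) = √(4082.91351 + 287.79901) = 66.111 km
M5: √((-0.026·111.32)² + (0.356·62.37)²) = √(8.37709 + 493.00518) = 22.392 km
M6: √((-0.987·111.32)² + (-1.210·62.37)²) = √(12072.04097 + 5695.37374) = 133.294 km
M7: √((-1.365·111.32)² + (0.586·62.37)²) = √(23089.34952 + 1335.81624) = 156.286 km
M8: √((-0.201·111.32)² + (-0.505·62.37)²) = √(500.65495 + 992.05156) = 38.636 km
M9: √((-0.070·111.32)² + (-1.036·62.37)²) = √(60.72150 + 4175.13958) = 65.083 km
M10: √((-0.380·111.32)² + (0.117·62.37)²) = √(1789.42536 + 53.25044) = 42.926 km
M11: √((-0.415·111.32)² + (-0.040·62.37)²) = √(2134.23672 + 6.22403) = 46.265 km
M12: √((-0.190·111.32)² + (-0.925·62.37)²) = √(447.35634 + 3328.39571) = 61.447 km
M13: √((-1.161·111.32)² + (-0.519·62.37)²) = √(16703.62898 + 1047.81884) = 133.235 km
Minimum: M5 at 22.392 km.

M5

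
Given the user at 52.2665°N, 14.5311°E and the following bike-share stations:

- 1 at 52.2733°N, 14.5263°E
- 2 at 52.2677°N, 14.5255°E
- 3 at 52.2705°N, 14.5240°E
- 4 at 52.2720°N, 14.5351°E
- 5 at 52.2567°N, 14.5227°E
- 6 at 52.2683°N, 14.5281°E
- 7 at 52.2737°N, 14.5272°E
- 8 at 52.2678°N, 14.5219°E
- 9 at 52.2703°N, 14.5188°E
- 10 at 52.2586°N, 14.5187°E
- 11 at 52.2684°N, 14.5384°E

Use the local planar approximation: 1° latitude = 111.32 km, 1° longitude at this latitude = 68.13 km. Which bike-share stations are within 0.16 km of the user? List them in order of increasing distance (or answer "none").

none

Distances from 52.2665°N, 14.5311°E:
1: √((0.0068·111.32)² + (-0.0048·68.13)²) = √(0.573013 + 0.106945) = 0.8246 km
2: √((0.0012·111.32)² + (-0.0056·68.13)²) = √(0.017845 + 0.145564) = 0.4042 km
3: √((0.0040·111.32)² + (-0.0071·68.13)²) = √(0.198274 + 0.233988) = 0.6575 km
4: √((0.0055·111.32)² + (0.0040·68.13)²) = √(0.374862 + 0.074267) = 0.6702 km
5: √((-0.0098·111.32)² + (-0.0084·68.13)²) = √(1.190141 + 0.327518) = 1.2319 km
6: √((0.0018·111.32)² + (-0.0030·68.13)²) = √(0.040151 + 0.041775) = 0.2862 km
7: √((0.0072·111.32)² + (-0.0039·68.13)²) = √(0.642409 + 0.070600) = 0.8444 km
8: √((0.0013·111.32)² + (-0.0092·68.13)²) = √(0.020943 + 0.392873) = 0.6433 km
9: √((0.0038·111.32)² + (-0.0123·68.13)²) = √(0.178943 + 0.702242) = 0.9387 km
10: √((-0.0079·111.32)² + (-0.0124·68.13)²) = √(0.773394 + 0.713707) = 1.2195 km
11: √((0.0019·111.32)² + (0.0073·68.13)²) = √(0.044736 + 0.247356) = 0.5405 km
Threshold 0.16 km: none within range.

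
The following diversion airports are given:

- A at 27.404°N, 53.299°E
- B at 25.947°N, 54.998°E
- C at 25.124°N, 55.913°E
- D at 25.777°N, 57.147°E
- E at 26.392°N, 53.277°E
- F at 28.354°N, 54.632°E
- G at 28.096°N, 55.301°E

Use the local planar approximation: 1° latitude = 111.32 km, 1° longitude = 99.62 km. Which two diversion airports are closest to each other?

F and G

Pairwise distances:
F–G: √((-0.258·111.32)² + (0.669·99.62)²) = √(824.87057 + 4441.65999) = 72.571 km
A–E: √((-1.012·111.32)² + (-0.022·99.62)²) = √(12691.33829 + 4.80329) = 112.677 km
B–C: √((-0.823·111.32)² + (0.915·99.62)²) = √(8393.55742 + 8308.74180) = 129.237 km
C–D: √((0.653·111.32)² + (1.234·99.62)²) = √(5284.12105 + 15112.05043) = 142.815 km
A–F: √((0.950·111.32)² + (1.333·99.62)²) = √(11183.90852 + 17634.10302) = 169.759 km
B–E: √((0.445·111.32)² + (-1.721·99.62)²) = √(2453.95400 + 29393.73777) = 178.459 km
A–G: √((0.692·111.32)² + (2.002·99.62)²) = √(5934.15088 + 39776.01045) = 213.799 km
B–D: √((-0.170·111.32)² + (2.149·99.62)²) = √(358.13292 + 45831.69359) = 214.918 km
A–B: √((-1.457·111.32)² + (1.699·99.62)²) = √(26306.64710 + 28647.04515) = 234.422 km
B–G: √((2.149·111.32)² + (0.303·99.62)²) = √(57229.40442 + 911.12577) = 241.123 km
E–F: √((1.962·111.32)² + (1.355·99.62)²) = √(47702.85821 + 18220.97722) = 256.756 km
B–F: √((2.407·111.32)² + (-0.366·99.62)²) = √(71795.72342 + 1329.39869) = 270.417 km
E–G: √((1.704·111.32)² + (2.024·99.62)²) = √(35982.02295 + 40655.01177) = 276.834 km
C–E: √((1.268·111.32)² + (-2.636·99.62)²) = √(19924.38396 + 68957.87767) = 298.131 km
D–G: √((2.319·111.32)² + (-1.846·99.62)²) = √(66641.98011 + 33818.66566) = 316.955 km
C–G: √((2.972·111.32)² + (-0.612·99.62)²) = √(109457.11712 + 3717.02874) = 336.414 km
A–C: √((-2.280·111.32)² + (2.614·99.62)²) = √(64419.31305 + 67811.63899) = 363.636 km
D–F: √((2.577·111.32)² + (-2.515·99.62)²) = √(82295.33784 + 62772.44626) = 380.878 km
C–F: √((3.230·111.32)² + (-1.281·99.62)²) = √(129285.98244 + 16285.13392) = 381.538 km
D–E: √((0.615·111.32)² + (-3.870·99.62)²) = √(4687.01806 + 148632.91826) = 391.561 km
A–D: √((-1.627·111.32)² + (3.848·99.62)²) = √(32803.59952 + 146947.83824) = 423.971 km
Closest pair: F–G at 72.571 km.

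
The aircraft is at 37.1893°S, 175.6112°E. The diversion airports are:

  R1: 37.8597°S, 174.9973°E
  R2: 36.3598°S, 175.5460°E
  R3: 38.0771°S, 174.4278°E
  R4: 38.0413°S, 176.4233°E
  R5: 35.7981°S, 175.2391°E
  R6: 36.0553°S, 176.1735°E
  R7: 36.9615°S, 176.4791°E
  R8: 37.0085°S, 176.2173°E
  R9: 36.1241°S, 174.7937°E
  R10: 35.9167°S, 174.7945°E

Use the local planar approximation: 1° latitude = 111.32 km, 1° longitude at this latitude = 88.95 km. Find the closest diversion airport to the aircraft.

Distances from 37.1893°S, 175.6112°E:
R1: √((-0.6704·111.32)² + (-0.6139·88.95)²) = √(5569.476894 + 2981.859467) = 92.4734 km
R2: √((0.8295·111.32)² + (-0.0652·88.95)²) = √(8526.664519 + 33.634664) = 92.5219 km
R3: √((-0.8878·111.32)² + (-1.1834·88.95)²) = √(9767.348343 + 11080.389695) = 144.3875 km
R4: √((-0.8520·111.32)² + (0.8121·88.95)²) = √(8995.505737 + 5218.082315) = 119.2208 km
R5: √((1.3912·111.32)² + (-0.3721·88.95)²) = √(23984.216363 + 1095.497132) = 158.3658 km
R6: √((1.1340·111.32)² + (0.5623·88.95)²) = √(15935.749872 + 2501.658775) = 135.7844 km
R7: √((0.2278·111.32)² + (0.8679·88.95)²) = √(643.063463 + 5959.794452) = 81.2580 km
R8: √((0.1808·111.32)² + (0.6061·88.95)²) = √(405.082282 + 2906.567900) = 57.5469 km
R9: √((1.0652·111.32)² + (-0.8175·88.95)²) = √(14060.757262 + 5287.707551) = 139.0988 km
R10: √((1.2726·111.32)² + (-0.8167·88.95)²) = √(20069.207956 + 5277.363585) = 159.2061 km
Minimum: R8 at 57.5469 km.

R8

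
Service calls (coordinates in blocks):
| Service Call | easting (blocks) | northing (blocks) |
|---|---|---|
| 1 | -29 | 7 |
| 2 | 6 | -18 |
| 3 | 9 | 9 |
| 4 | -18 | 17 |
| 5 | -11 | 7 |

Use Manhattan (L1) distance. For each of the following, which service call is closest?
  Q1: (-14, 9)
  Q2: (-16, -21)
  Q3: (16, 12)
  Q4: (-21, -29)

Q1 at (-14, 9):
  1: 17 blocks
  2: 47 blocks
  3: 23 blocks
  4: 12 blocks
  5: 5 blocks
  → nearest: 5 (5 blocks)
Q2 at (-16, -21):
  1: 41 blocks
  2: 25 blocks
  3: 55 blocks
  4: 40 blocks
  5: 33 blocks
  → nearest: 2 (25 blocks)
Q3 at (16, 12):
  1: 50 blocks
  2: 40 blocks
  3: 10 blocks
  4: 39 blocks
  5: 32 blocks
  → nearest: 3 (10 blocks)
Q4 at (-21, -29):
  1: 44 blocks
  2: 38 blocks
  3: 68 blocks
  4: 49 blocks
  5: 46 blocks
  → nearest: 2 (38 blocks)

Q1→5; Q2→2; Q3→3; Q4→2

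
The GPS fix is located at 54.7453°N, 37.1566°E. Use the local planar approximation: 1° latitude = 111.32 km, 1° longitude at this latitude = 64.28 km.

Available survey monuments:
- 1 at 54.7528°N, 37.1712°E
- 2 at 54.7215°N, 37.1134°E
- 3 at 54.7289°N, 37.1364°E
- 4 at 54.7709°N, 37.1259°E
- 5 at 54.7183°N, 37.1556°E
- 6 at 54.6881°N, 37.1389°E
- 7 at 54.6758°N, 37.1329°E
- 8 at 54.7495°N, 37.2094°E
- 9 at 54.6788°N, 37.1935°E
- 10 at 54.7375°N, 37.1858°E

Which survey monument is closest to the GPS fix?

1

Distances from 54.7453°N, 37.1566°E:
1: 1.2561 km
2: 3.8380 km
3: 2.2403 km
4: 3.4664 km
5: 3.0063 km
6: 6.4684 km
7: 7.8853 km
8: 3.4260 km
9: 7.7735 km
10: 2.0681 km
Minimum: 1 at 1.2561 km.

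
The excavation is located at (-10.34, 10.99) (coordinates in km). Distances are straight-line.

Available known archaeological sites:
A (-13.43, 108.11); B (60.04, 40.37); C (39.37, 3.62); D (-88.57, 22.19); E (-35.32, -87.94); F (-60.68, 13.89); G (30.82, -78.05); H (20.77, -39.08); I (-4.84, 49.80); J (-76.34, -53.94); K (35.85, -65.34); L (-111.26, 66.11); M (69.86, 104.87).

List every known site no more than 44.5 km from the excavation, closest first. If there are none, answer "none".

I

Distances from (-10.34, 10.99):
A: √((-3.09)² + (97.12)²) = √(9.5481 + 9432.2944) = 97.17 km
B: √((70.38)² + (29.38)²) = √(4953.3444 + 863.1844) = 76.27 km
C: √((49.71)² + (-7.37)²) = √(2471.0841 + 54.3169) = 50.25 km
D: √((-78.23)² + (11.20)²) = √(6119.9329 + 125.4400) = 79.03 km
E: √((-24.98)² + (-98.93)²) = √(624.0004 + 9787.1449) = 102.04 km
F: √((-50.34)² + (2.90)²) = √(2534.1156 + 8.4100) = 50.42 km
G: √((41.16)² + (-89.04)²) = √(1694.1456 + 7928.1216) = 98.09 km
H: √((31.11)² + (-50.07)²) = √(967.8321 + 2507.0049) = 58.95 km
I: √((5.50)² + (38.81)²) = √(30.2500 + 1506.2161) = 39.20 km
J: √((-66.00)² + (-64.93)²) = √(4356.0000 + 4215.9049) = 92.58 km
K: √((46.19)² + (-76.33)²) = √(2133.5161 + 5826.2689) = 89.22 km
L: √((-100.92)² + (55.12)²) = √(10184.8464 + 3038.2144) = 114.99 km
M: √((80.20)² + (93.88)²) = √(6432.0400 + 8813.4544) = 123.47 km
Threshold 44.5 km: I (39.20 km) is within range.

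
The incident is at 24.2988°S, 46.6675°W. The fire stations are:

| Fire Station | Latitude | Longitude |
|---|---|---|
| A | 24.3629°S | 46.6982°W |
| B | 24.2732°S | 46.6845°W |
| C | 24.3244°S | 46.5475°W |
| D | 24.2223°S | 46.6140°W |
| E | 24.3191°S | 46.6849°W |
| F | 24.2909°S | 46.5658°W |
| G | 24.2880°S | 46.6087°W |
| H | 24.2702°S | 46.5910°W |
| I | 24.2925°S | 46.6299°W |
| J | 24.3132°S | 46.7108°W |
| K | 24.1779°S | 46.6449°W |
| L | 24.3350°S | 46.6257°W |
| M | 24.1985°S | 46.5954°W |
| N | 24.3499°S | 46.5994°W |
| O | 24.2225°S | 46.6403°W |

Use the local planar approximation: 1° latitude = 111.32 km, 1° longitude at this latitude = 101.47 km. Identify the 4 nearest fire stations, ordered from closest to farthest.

E, B, I, J

Distances from 24.2988°S, 46.6675°W:
A: √((-0.0641·111.32)² + (-0.0307·101.47)²) = √(50.916959 + 9.704029) = 7.7859 km
B: √((0.0256·111.32)² + (-0.0170·101.47)²) = √(8.121314 + 2.975591) = 3.3312 km
C: √((-0.0256·111.32)² + (0.1200·101.47)²) = √(8.121314 + 148.264717) = 12.5054 km
D: √((0.0765·111.32)² + (0.0535·101.47)²) = √(72.521915 + 29.470187) = 10.0991 km
E: √((-0.0203·111.32)² + (-0.0174·101.47)²) = √(5.106678 + 3.117266) = 2.8677 km
F: √((0.0079·111.32)² + (0.1017·101.47)²) = √(0.773394 + 106.492060) = 10.3569 km
G: √((0.0108·111.32)² + (0.0588·101.47)²) = √(1.445419 + 35.598359) = 6.0864 km
H: √((0.0286·111.32)² + (0.0765·101.47)²) = √(10.136277 + 60.255708) = 8.3900 km
I: √((0.0063·111.32)² + (0.0376·101.47)²) = √(0.491844 + 14.556300) = 3.8792 km
J: √((-0.0144·111.32)² + (-0.0433·101.47)²) = √(2.569635 + 19.304169) = 4.6769 km
K: √((0.1209·111.32)² + (0.0226·101.47)²) = √(181.133591 + 5.258867) = 13.6526 km
L: √((-0.0362·111.32)² + (0.0418·101.47)²) = √(16.239159 + 17.989864) = 5.8506 km
M: √((0.1003·111.32)² + (0.0721·101.47)²) = √(124.666068 + 53.523666) = 13.3488 km
N: √((-0.0511·111.32)² + (0.0681·101.47)²) = √(32.358486 + 47.749579) = 8.9503 km
O: √((0.0763·111.32)² + (0.0272·101.47)²) = √(72.143211 + 7.617512) = 8.9309 km
Sorted: E (2.8677 km) < B (3.3312 km) < I (3.8792 km) < J (4.6769 km) < L (5.8506 km) < G (6.0864 km) < …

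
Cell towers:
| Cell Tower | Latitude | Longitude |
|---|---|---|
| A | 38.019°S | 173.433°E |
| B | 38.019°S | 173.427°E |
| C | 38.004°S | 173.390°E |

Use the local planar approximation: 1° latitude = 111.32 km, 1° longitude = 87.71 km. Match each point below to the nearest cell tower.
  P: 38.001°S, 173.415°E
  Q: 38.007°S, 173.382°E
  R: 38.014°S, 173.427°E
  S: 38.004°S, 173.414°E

P at 38.001°S, 173.415°E:
  A: 2.551 km
  B: 2.263 km
  C: 2.218 km
  → nearest: C (2.218 km)
Q at 38.007°S, 173.382°E:
  A: 4.668 km
  B: 4.167 km
  C: 0.777 km
  → nearest: C (0.777 km)
R at 38.014°S, 173.427°E:
  A: 0.766 km
  B: 0.557 km
  C: 3.431 km
  → nearest: B (0.557 km)
S at 38.004°S, 173.414°E:
  A: 2.359 km
  B: 2.022 km
  C: 2.105 km
  → nearest: B (2.022 km)

P→C; Q→C; R→B; S→B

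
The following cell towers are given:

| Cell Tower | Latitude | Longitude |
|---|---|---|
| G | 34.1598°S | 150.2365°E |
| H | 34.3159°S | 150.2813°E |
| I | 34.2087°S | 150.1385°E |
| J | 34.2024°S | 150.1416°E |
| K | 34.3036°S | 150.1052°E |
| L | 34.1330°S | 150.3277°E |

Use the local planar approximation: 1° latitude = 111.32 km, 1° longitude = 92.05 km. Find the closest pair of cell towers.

I and J

Pairwise distances:
G–H: 17.8597 km
G–I: 10.5361 km
G–J: 9.9397 km
G–K: 20.0581 km
G–L: 8.9093 km
H–I: 17.7537 km
H–J: 18.0278 km
H–K: 16.2677 km
H–L: 20.8036 km
I–J: 0.7571 km
I–K: 11.0000 km
I–L: 19.3475 km
J–K: 11.7533 km
J–L: 18.7920 km
K–L: 27.9310 km
Closest pair: I–J at 0.7571 km.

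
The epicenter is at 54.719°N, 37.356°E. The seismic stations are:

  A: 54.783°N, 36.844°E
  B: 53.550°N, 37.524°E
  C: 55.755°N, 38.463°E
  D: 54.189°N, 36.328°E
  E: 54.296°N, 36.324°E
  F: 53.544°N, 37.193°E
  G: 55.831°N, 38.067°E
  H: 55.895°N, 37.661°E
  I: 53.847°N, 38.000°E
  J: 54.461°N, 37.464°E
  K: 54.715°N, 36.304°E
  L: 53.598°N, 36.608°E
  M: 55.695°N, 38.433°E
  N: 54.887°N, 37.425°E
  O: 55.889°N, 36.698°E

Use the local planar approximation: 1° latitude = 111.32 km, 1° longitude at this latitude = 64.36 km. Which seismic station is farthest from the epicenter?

O

Distances from 54.719°N, 37.356°E:
A: √((0.064·111.32)² + (-0.512·64.36)²) = √(50.75822 + 1085.85539) = 33.714 km
B: √((-1.169·111.32)² + (0.168·64.36)²) = √(16934.61851 + 116.90972) = 130.582 km
C: √((1.036·111.32)² + (1.107·64.36)²) = √(13300.43687 + 5076.06661) = 135.560 km
D: √((-0.530·111.32)² + (-1.028·64.36)²) = √(3480.95280 + 4377.42083) = 88.647 km
E: √((-0.423·111.32)² + (-1.032·64.36)²) = √(2217.31365 + 4411.55264) = 81.418 km
F: √((-1.175·111.32)² + (-0.163·64.36)²) = √(17108.90160 + 110.05437) = 131.221 km
G: √((1.112·111.32)² + (0.711·64.36)²) = √(15323.42933 + 2093.97394) = 131.975 km
H: √((1.176·111.32)² + (0.305·64.36)²) = √(17138.03553 + 385.32905) = 132.376 km
I: √((-0.872·111.32)² + (0.644·64.36)²) = √(9422.78681 + 1717.92344) = 105.550 km
J: √((-0.258·111.32)² + (0.108·64.36)²) = √(824.87057 + 48.31473) = 29.550 km
K: √((-0.004·111.32)² + (-1.052·64.36)²) = √(0.19827 + 4584.19993) = 67.708 km
L: √((-1.121·111.32)² + (-0.748·64.36)²) = √(15572.47422 + 2317.58284) = 133.754 km
M: √((0.976·111.32)² + (1.077·64.36)²) = √(11804.45744 + 4804.66904) = 128.876 km
N: √((0.168·111.32)² + (0.069·64.36)²) = √(349.75583 + 19.72106) = 19.222 km
O: √((1.170·111.32)² + (-0.658·64.36)²) = √(16963.60373 + 1793.42764) = 136.956 km
Maximum: O at 136.956 km.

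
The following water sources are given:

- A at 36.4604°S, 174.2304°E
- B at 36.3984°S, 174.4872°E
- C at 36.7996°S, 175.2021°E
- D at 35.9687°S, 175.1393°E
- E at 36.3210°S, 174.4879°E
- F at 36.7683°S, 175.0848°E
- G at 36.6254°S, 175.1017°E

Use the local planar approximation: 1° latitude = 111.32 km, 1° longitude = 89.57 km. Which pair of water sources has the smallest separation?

Pairwise distances:
A–B: 24.0147 km
A–C: 94.8732 km
A–D: 98.1002 km
A–E: 27.7987 km
A–F: 83.8536 km
A–G: 80.1747 km
B–C: 78.0702 km
B–D: 75.4962 km
B–E: 8.6164 km
B–F: 67.5330 km
B–G: 60.5644 km
C–D: 92.6667 km
C–E: 83.2514 km
C–F: 11.0692 km
C–G: 21.3757 km
D–E: 70.3015 km
D–F: 89.1452 km
D–G: 73.1814 km
E–F: 73.0604 km
E–G: 64.5820 km
F–G: 15.9795 km
Closest pair: B–E at 8.6164 km.

B and E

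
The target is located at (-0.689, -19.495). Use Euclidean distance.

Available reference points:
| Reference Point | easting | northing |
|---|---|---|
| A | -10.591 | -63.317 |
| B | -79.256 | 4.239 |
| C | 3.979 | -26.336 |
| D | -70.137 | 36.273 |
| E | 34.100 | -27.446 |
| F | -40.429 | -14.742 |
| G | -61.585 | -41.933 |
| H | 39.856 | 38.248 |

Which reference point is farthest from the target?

Distances from (-0.689, -19.495):
A: √((-9.902)² + (-43.822)²) = √(98.04960 + 1920.36768) = 44.927
B: √((-78.567)² + (23.734)²) = √(6172.77349 + 563.30276) = 82.074
C: √((4.668)² + (-6.841)²) = √(21.79022 + 46.79928) = 8.282
D: √((-69.448)² + (55.768)²) = √(4823.02470 + 3110.06982) = 89.068
E: √((34.789)² + (-7.951)²) = √(1210.27452 + 63.21840) = 35.686
F: √((-39.740)² + (4.753)²) = √(1579.26760 + 22.59101) = 40.023
G: √((-60.896)² + (-22.438)²) = √(3708.32282 + 503.46384) = 64.898
H: √((40.545)² + (57.743)²) = √(1643.89703 + 3334.25405) = 70.556
Maximum: D at 89.068.

D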